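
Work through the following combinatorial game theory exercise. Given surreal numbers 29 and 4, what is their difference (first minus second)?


x = 29, y = 4
x - y = 29 - 4 = 25

25


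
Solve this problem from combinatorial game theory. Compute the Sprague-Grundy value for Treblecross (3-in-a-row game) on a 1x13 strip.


Treblecross: place X on empty cells; 3-in-a-row wins.
Playing within two cells of an existing X lets the opponent win at once, so sensible play treats the cells i-2..i+2 around each X as dead. The player left with no safe cell loses, so this is a normal-play take-away game on strips of safe cells.
Placing X at cell i (0-indexed) of a strip of k safe cells leaves independent strips of sizes max(0, i-2) and max(0, k-i-3). Hence G(k) = mex{ G(max(0,i-2)) XOR G(max(0,k-i-3)) : 0 <= i < k }, with G(0) = 0.
G(1): splits (0,0):0^0=0 -> mex({0}) = 1
G(2): splits (0,0):0^0=0 -> mex({0}) = 1
G(3): splits (0,0):0^0=0 -> mex({0}) = 1
G(4): splits (0,1):0^1=1 (0,0):0^0=0 -> mex({0, 1}) = 2
G(5): splits (0,2):0^1=1 (0,1):0^1=1 (0,0):0^0=0 -> mex({0, 1}) = 2
G(6) = mex({1}) = 0
G(7) = mex({0, 1, 2}) = 3
G(8) = mex({0, 1, 2}) = 3
G(9) = mex({0, 2}) = 1
G(10) = mex({0, 2, 3}) = 1
G(11) = mex({0, 3}) = 1
G(12) = mex({1, 3}) = 0
G(13) = mex({0, 1, 2, 3}) = 4
Therefore G(13) = 4.

4


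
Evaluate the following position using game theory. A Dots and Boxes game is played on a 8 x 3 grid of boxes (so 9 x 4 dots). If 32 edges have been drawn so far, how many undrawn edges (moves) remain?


Grid: 8 x 3 boxes, i.e. 9 rows and 4 columns of dots.
Horizontal edges: (rows + 1) * cols = 9 * 3 = 27
Vertical edges: rows * (cols + 1) = 8 * 4 = 32
Total edges: 27 + 32 = 59
Edges drawn: 32
Remaining: 59 - 32 = 27

27


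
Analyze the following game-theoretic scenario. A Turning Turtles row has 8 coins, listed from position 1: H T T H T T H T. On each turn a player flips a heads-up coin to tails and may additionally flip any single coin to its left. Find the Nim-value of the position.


Coins: H T T H T T H T
Key fact: a single head at position k behaves exactly like a Nim heap of size k (turning it to T and optionally flipping a coin at j < k corresponds to moving the heap from k to j, or to 0), and heads combine as a disjunctive sum (two heads at the same place would cancel, matching j XOR j = 0). So the Nim-value is the XOR of the 1-indexed positions of the heads.
Face-up positions (1-indexed): [1, 4, 7]
XOR 0 with 1: 0 XOR 1 = 1
XOR 1 with 4: 1 XOR 4 = 5
XOR 5 with 7: 5 XOR 7 = 2
Nim-value = 2

2


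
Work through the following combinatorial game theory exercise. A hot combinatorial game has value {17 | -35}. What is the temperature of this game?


The game is {17 | -35}, a switch {a | b} with numbers a > b.
Cooling {a | b} by t gives {a - t | b + t}, which stops being hot when a - t = b + t, i.e. at t = (a - b)/2. So the temperature of a switch is (a - b)/2.
Temperature = (Left option - Right option) / 2
= (17 - (-35)) / 2
= 52 / 2
= 26

26


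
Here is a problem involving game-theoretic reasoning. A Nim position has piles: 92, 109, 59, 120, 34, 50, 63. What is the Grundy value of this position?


We need the XOR (exclusive or) of all pile sizes.
After XOR-ing pile 1 (size 92): 0 XOR 92 = 92
After XOR-ing pile 2 (size 109): 92 XOR 109 = 49
After XOR-ing pile 3 (size 59): 49 XOR 59 = 10
After XOR-ing pile 4 (size 120): 10 XOR 120 = 114
After XOR-ing pile 5 (size 34): 114 XOR 34 = 80
After XOR-ing pile 6 (size 50): 80 XOR 50 = 98
After XOR-ing pile 7 (size 63): 98 XOR 63 = 93
The Nim-value of this position is 93.

93


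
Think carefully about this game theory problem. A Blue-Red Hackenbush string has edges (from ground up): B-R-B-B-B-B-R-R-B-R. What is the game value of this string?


Edges (from ground): B-R-B-B-B-B-R-R-B-R
By Berlekamp's sign-expansion rule, a Blue-Red Hackenbush stalk has the value of the surreal number whose sign sequence is the edge sequence with B -> + and R -> -.
Sign sequence: +-++++--+-
Trace the sign expansion in the surreal number tree, starting from 0:
Edge 1: B (sign +) -> bounds (0, +inf), value = 1
Edge 2: R (sign -) -> bounds (0, 1), value = 1/2
Edge 3: B (sign +) -> bounds (1/2, 1), value = 3/4
Edge 4: B (sign +) -> bounds (3/4, 1), value = 7/8
Edge 5: B (sign +) -> bounds (7/8, 1), value = 15/16
Edge 6: B (sign +) -> bounds (15/16, 1), value = 31/32
Edge 7: R (sign -) -> bounds (15/16, 31/32), value = 61/64
Edge 8: R (sign -) -> bounds (15/16, 61/64), value = 121/128
Edge 9: B (sign +) -> bounds (121/128, 61/64), value = 243/256
Edge 10: R (sign -) -> bounds (121/128, 243/256), value = 485/512
Game value = 485/512

485/512


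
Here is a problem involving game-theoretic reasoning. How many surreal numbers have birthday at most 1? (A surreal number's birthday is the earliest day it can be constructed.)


Day 0: {|} = 0 is born. Count = 1.
Day n: the number of surreal numbers born by day n is 2^(n+1) - 1.
By day 0: 2^1 - 1 = 1
By day 1: 2^2 - 1 = 3
By day 1: 3 surreal numbers.

3


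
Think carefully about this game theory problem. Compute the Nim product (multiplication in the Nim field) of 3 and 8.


Nim multiplication is bilinear over XOR: (u XOR v) * w = (u*w) XOR (v*w).
So we split each operand into its bit components and XOR the pairwise Nim products.
3 = 1 + 2 (as XOR of powers of 2).
8 = 8 (as XOR of powers of 2).
Using the standard Nim-product table on single bits:
  2*2 = 3,   2*4 = 8,   2*8 = 12,
  4*4 = 6,   4*8 = 11,  8*8 = 13,
and  1*x = x (identity), k*l = l*k (commutative).
Pairwise Nim products:
  1 * 8 = 8
  2 * 8 = 12
XOR them: 8 XOR 12 = 4.
Result: 3 * 8 = 4 (in Nim).

4


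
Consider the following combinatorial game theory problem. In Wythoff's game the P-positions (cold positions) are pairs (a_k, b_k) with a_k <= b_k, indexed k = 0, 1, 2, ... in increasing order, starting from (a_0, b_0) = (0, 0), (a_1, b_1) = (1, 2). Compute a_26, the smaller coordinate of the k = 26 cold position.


By Wythoff's theorem, a_k = floor(k * phi) and b_k = floor(k * phi^2) = a_k + k, where phi = (1 + sqrt(5))/2 is the golden ratio.
phi = (1 + sqrt(5))/2 = 1.618034
k = 26
k * phi = 26 * 1.618034 = 42.068884
a_26 = floor(k * phi) = 42

42


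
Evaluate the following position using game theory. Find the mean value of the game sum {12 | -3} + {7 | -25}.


G1 = {12 | -3}, G2 = {7 | -25}
Each is a switch {a | b} with numbers a > b; its mean value is (a + b)/2, and mean value is additive over game sums: m(G1 + G2) = m(G1) + m(G2).
Mean of G1 = (12 + (-3))/2 = 9/2 = 9/2
Mean of G2 = (7 + (-25))/2 = -18/2 = -9
Mean of G1 + G2 = 9/2 + -9 = -9/2

-9/2


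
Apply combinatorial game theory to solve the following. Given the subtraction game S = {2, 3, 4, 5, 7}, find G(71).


The subtraction set is S = {2, 3, 4, 5, 7}.
G(k) = mex{ G(k - s) : s in S, s <= k }. We compute iteratively: G(0) = 0.
G(1) = mex({}) = 0
G(2) = mex({0}) = 1
G(3) = mex({0}) = 1
G(4) = mex({0, 1}) = 2
G(5) = mex({0, 1}) = 2
G(6) = mex({0, 1, 2}) = 3
G(7) = mex({0, 1, 2}) = 3
G(8) = mex({0, 1, 2, 3}) = 4
G(9) = mex({1, 2, 3}) = 0
G(10) = mex({1, 2, 3, 4}) = 0
G(11) = mex({0, 2, 3, 4}) = 1
G(12) = mex({0, 2, 3, 4}) = 1
G(13) = mex({0, 1, 3, 4}) = 2
G(14) = mex({0, 1, 3}) = 2
G(15) = mex({0, 1, 2, 4}) = 3
Observe that G(9)..G(15) = 0, 0, 1, 1, 2, 2, 3 repeats G(0)..G(6) = 0, 0, 1, 1, 2, 2, 3.
For k >= max(S) = 7, G(k) is determined by the previous 7 values G(k-7)..G(k-1); a window of 7 consecutive values has recurred shifted by 9, so by induction G(k + 9) = G(k) for all k >= 0: the sequence is periodic from the start with period 9.
One period: G(0..8) = 0, 0, 1, 1, 2, 2, 3, 3, 4.
71 mod 9 = 8, so G(71) = G(8) = 4.

4


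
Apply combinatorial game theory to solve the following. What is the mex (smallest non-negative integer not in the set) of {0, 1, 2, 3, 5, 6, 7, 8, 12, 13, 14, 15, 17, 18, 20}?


Set = {0, 1, 2, 3, 5, 6, 7, 8, 12, 13, 14, 15, 17, 18, 20}
0 is in the set.
1 is in the set.
2 is in the set.
3 is in the set.
4 is NOT in the set. This is the mex.
mex = 4

4


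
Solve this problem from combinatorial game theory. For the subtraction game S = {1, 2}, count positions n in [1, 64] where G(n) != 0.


Subtraction set S = {1, 2}, so G(n) = n mod 3.
G(n) = 0 when n is a multiple of 3.
Multiples of 3 in [1, 64]: 21
N-positions (nonzero Grundy) = 64 - 21 = 43

43


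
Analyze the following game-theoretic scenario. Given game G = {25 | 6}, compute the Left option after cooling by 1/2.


Original game: {25 | 6} (a switch {a | b} with a > b).
Cooling by t (for t below the temperature (a - b)/2 = 19/2) taxes each move by t: {a | b} cooled by t is {a - t | b + t}.
Cooling amount: t = 1/2
Cooled Left option: 25 - 1/2 = 49/2
Cooled Right option: 6 + 1/2 = 13/2
Cooled game: {49/2 | 13/2}
Left option = 49/2

49/2


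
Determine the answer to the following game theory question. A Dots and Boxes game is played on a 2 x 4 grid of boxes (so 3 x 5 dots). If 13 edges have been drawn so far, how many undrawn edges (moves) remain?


Grid: 2 x 4 boxes, i.e. 3 rows and 5 columns of dots.
Horizontal edges: (rows + 1) * cols = 3 * 4 = 12
Vertical edges: rows * (cols + 1) = 2 * 5 = 10
Total edges: 12 + 10 = 22
Edges drawn: 13
Remaining: 22 - 13 = 9

9


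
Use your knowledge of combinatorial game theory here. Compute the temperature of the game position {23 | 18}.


The game is {23 | 18}, a switch {a | b} with numbers a > b.
Cooling {a | b} by t gives {a - t | b + t}, which stops being hot when a - t = b + t, i.e. at t = (a - b)/2. So the temperature of a switch is (a - b)/2.
Temperature = (Left option - Right option) / 2
= (23 - (18)) / 2
= 5 / 2
= 5/2

5/2


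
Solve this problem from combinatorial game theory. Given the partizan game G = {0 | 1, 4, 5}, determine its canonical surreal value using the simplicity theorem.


Left options: {0}, max = 0
Right options: {1, 4, 5}, min = 1
All options are numbers and max(Left) < min(Right), so by the simplicity theorem the value is the simplest (earliest-born) number strictly between 0 and 1.
No integer lies strictly between 0 and 1, so the value is the dyadic rational m/2^k in the interval with the smallest k (then m odd); search k = 1, 2, ...:
Denominator 2: 1/2 lies strictly between 0 and 1 -- found.
The simplest number in the interval is 1/2.
Game value = 1/2

1/2


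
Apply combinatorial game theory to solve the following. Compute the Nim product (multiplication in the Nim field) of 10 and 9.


Nim multiplication is bilinear over XOR: (u XOR v) * w = (u*w) XOR (v*w).
So we split each operand into its bit components and XOR the pairwise Nim products.
10 = 2 + 8 (as XOR of powers of 2).
9 = 1 + 8 (as XOR of powers of 2).
Using the standard Nim-product table on single bits:
  2*2 = 3,   2*4 = 8,   2*8 = 12,
  4*4 = 6,   4*8 = 11,  8*8 = 13,
and  1*x = x (identity), k*l = l*k (commutative).
Pairwise Nim products:
  2 * 1 = 2
  2 * 8 = 12
  8 * 1 = 8
  8 * 8 = 13
XOR them: 2 XOR 12 XOR 8 XOR 13 = 11.
Result: 10 * 9 = 11 (in Nim).

11


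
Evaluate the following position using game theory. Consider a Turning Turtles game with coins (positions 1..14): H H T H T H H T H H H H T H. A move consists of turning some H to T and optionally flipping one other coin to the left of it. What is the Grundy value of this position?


Coins: H H T H T H H T H H H H T H
Key fact: a single head at position k behaves exactly like a Nim heap of size k (turning it to T and optionally flipping a coin at j < k corresponds to moving the heap from k to j, or to 0), and heads combine as a disjunctive sum (two heads at the same place would cancel, matching j XOR j = 0). So the Nim-value is the XOR of the 1-indexed positions of the heads.
Face-up positions (1-indexed): [1, 2, 4, 6, 7, 9, 10, 11, 12, 14]
XOR 0 with 1: 0 XOR 1 = 1
XOR 1 with 2: 1 XOR 2 = 3
XOR 3 with 4: 3 XOR 4 = 7
XOR 7 with 6: 7 XOR 6 = 1
XOR 1 with 7: 1 XOR 7 = 6
XOR 6 with 9: 6 XOR 9 = 15
XOR 15 with 10: 15 XOR 10 = 5
XOR 5 with 11: 5 XOR 11 = 14
XOR 14 with 12: 14 XOR 12 = 2
XOR 2 with 14: 2 XOR 14 = 12
Nim-value = 12

12


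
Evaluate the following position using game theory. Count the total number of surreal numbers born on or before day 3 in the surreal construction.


Day 0: {|} = 0 is born. Count = 1.
Day n: the number of surreal numbers born by day n is 2^(n+1) - 1.
By day 0: 2^1 - 1 = 1
By day 1: 2^2 - 1 = 3
By day 2: 2^3 - 1 = 7
By day 3: 2^4 - 1 = 15
By day 3: 15 surreal numbers.

15


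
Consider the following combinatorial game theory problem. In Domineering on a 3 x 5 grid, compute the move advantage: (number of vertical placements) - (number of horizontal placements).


Board is 3 x 5 (rows x cols).
Left (vertical) placements: (rows-1) * cols = 2 * 5 = 10
Right (horizontal) placements: rows * (cols-1) = 3 * 4 = 12
Advantage = Left - Right = 10 - 12 = -2

-2


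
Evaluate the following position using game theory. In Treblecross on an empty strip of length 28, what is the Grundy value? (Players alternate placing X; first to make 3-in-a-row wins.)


Treblecross: place X on empty cells; 3-in-a-row wins.
Playing within two cells of an existing X lets the opponent win at once, so sensible play treats the cells i-2..i+2 around each X as dead. The player left with no safe cell loses, so this is a normal-play take-away game on strips of safe cells.
Placing X at cell i (0-indexed) of a strip of k safe cells leaves independent strips of sizes max(0, i-2) and max(0, k-i-3). Hence G(k) = mex{ G(max(0,i-2)) XOR G(max(0,k-i-3)) : 0 <= i < k }, with G(0) = 0.
G(1): splits (0,0):0^0=0 -> mex({0}) = 1
G(2): splits (0,0):0^0=0 -> mex({0}) = 1
G(3): splits (0,0):0^0=0 -> mex({0}) = 1
G(4): splits (0,1):0^1=1 (0,0):0^0=0 -> mex({0, 1}) = 2
G(5): splits (0,2):0^1=1 (0,1):0^1=1 (0,0):0^0=0 -> mex({0, 1}) = 2
G(6) = mex({1}) = 0
G(7) = mex({0, 1, 2}) = 3
G(8) = mex({0, 1, 2}) = 3
G(9) = mex({0, 2}) = 1
G(10) = mex({0, 2, 3}) = 1
G(11) = mex({0, 3}) = 1
G(12) = mex({1, 3}) = 0
G(13) = mex({0, 1, 2, 3}) = 4
G(14) = mex({0, 1, 2}) = 3
G(15) = mex({0, 1, 2}) = 3
G(16) = mex({0, 1, 2, 4}) = 3
G(17) = mex({0, 1, 3, 4}) = 2
G(18) = mex({0, 1, 3, 4}) = 2
G(19) = mex({0, 1, 3, 5}) = 2
G(20) = mex({0, 1, 2, 3, 5}) = 4
G(21) = mex({0, 1, 2, 3, 5}) = 4
G(22) = mex({1, 2, 6}) = 0
G(23) = mex({0, 1, 2, 3, 4, 6}) = 5
G(24) = mex({0, 1, 2, 3, 4}) = 5
G(25) = mex({0, 1, 3, 4, 7}) = 2
G(26) = mex({0, 1, 3, 4, 5, 7}) = 2
G(27) = mex({0, 1, 3, 5}) = 2
G(28) = mex({0, 1, 2, 5}) = 3
Therefore G(28) = 3.

3


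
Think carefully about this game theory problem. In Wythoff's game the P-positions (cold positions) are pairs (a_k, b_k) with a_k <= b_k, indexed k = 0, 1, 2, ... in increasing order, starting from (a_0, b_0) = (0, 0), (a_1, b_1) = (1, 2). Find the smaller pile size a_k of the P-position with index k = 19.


By Wythoff's theorem, a_k = floor(k * phi) and b_k = floor(k * phi^2) = a_k + k, where phi = (1 + sqrt(5))/2 is the golden ratio.
phi = (1 + sqrt(5))/2 = 1.618034
k = 19
k * phi = 19 * 1.618034 = 30.742646
a_19 = floor(k * phi) = 30

30


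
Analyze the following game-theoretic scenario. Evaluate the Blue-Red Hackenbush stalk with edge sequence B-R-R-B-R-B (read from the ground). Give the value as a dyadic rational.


Edges (from ground): B-R-R-B-R-B
By Berlekamp's sign-expansion rule, a Blue-Red Hackenbush stalk has the value of the surreal number whose sign sequence is the edge sequence with B -> + and R -> -.
Sign sequence: +--+-+
Trace the sign expansion in the surreal number tree, starting from 0:
Edge 1: B (sign +) -> bounds (0, +inf), value = 1
Edge 2: R (sign -) -> bounds (0, 1), value = 1/2
Edge 3: R (sign -) -> bounds (0, 1/2), value = 1/4
Edge 4: B (sign +) -> bounds (1/4, 1/2), value = 3/8
Edge 5: R (sign -) -> bounds (1/4, 3/8), value = 5/16
Edge 6: B (sign +) -> bounds (5/16, 3/8), value = 11/32
Game value = 11/32

11/32


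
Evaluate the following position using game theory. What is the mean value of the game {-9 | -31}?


Game = {-9 | -31}, a switch {a | b} with numbers a > b.
Its thermograph has left wall a - t and right wall b + t, which meet at t = (a - b)/2, where both equal (a + b)/2. So the mast (mean value) is at (a + b)/2.
Mean = (-9 + (-31))/2 = -40/2 = -20

-20


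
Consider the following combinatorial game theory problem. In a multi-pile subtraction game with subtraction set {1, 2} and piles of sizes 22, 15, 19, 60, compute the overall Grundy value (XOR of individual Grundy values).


Subtraction set: {1, 2}
For this subtraction set, G(n) = n mod 3 (period = max + 1 = 3).
Pile 1 (size 22): G(22) = 22 mod 3 = 1
Pile 2 (size 15): G(15) = 15 mod 3 = 0
Pile 3 (size 19): G(19) = 19 mod 3 = 1
Pile 4 (size 60): G(60) = 60 mod 3 = 0
Total Grundy value = XOR of all: 1 XOR 0 XOR 1 XOR 0 = 0

0


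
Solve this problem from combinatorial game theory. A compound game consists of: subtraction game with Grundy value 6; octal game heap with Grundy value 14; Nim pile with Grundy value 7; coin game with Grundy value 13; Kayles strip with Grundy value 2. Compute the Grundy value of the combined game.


By the Sprague-Grundy theorem, the Grundy value of a sum of games is the XOR of individual Grundy values.
subtraction game: Grundy value = 6. Running XOR: 0 XOR 6 = 6
octal game heap: Grundy value = 14. Running XOR: 6 XOR 14 = 8
Nim pile: Grundy value = 7. Running XOR: 8 XOR 7 = 15
coin game: Grundy value = 13. Running XOR: 15 XOR 13 = 2
Kayles strip: Grundy value = 2. Running XOR: 2 XOR 2 = 0
The combined Grundy value is 0.

0


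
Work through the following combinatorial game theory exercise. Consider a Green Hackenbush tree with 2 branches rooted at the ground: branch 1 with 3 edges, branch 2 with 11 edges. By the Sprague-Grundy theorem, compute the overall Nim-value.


The tree has 2 branches from the ground vertex.
In Green Hackenbush, the Nim-value of a simple path of length k is k.
Branch 1: length 3, Nim-value = 3
Branch 2: length 11, Nim-value = 11
Total Nim-value = XOR of all branch values:
0 XOR 3 = 3
3 XOR 11 = 8
Nim-value of the tree = 8

8


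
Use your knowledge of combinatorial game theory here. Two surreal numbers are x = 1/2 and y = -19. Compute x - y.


x = 1/2, y = -19
Converting to common denominator: 2
x = 1/2, y = -38/2
x - y = 1/2 - -19 = 39/2

39/2


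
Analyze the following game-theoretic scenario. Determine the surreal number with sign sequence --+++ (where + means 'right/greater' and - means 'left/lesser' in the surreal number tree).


Sign expansion: --+++
Rule: track bounds (lo, hi), initially (-inf, +inf). On '+', the current value becomes lo and we move to the simplest number in (value, hi): value + 1 if hi = +inf, otherwise the midpoint (value + hi)/2. On '-', the current value becomes hi and we move to value - 1 if lo = -inf, otherwise the midpoint (lo + value)/2.
Start at 0.
Step 1: sign = -, move left. Bounds: (-inf, 0). Value = -1
Step 2: sign = -, move left. Bounds: (-inf, -1). Value = -2
Step 3: sign = +, move right. Bounds: (-2, -1). Value = -3/2
Step 4: sign = +, move right. Bounds: (-3/2, -1). Value = -5/4
Step 5: sign = +, move right. Bounds: (-5/4, -1). Value = -9/8
The surreal number with sign expansion --+++ is -9/8.

-9/8


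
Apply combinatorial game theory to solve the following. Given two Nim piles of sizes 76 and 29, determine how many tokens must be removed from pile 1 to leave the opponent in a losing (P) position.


Piles: 76 and 29
Current XOR: 76 XOR 29 = 81 (non-zero, so this is an N-position).
To make the XOR zero, we need to find a move that balances the piles.
For pile 1 (size 76): target = 76 XOR 81 = 29
We reduce pile 1 from 76 to 29.
Tokens removed: 76 - 29 = 47
Verification: 29 XOR 29 = 0

47


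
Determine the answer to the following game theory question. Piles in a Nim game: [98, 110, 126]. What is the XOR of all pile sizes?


We need the XOR (exclusive or) of all pile sizes.
After XOR-ing pile 1 (size 98): 0 XOR 98 = 98
After XOR-ing pile 2 (size 110): 98 XOR 110 = 12
After XOR-ing pile 3 (size 126): 12 XOR 126 = 114
The Nim-value of this position is 114.

114


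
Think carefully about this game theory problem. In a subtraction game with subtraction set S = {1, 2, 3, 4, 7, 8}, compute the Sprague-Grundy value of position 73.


The subtraction set is S = {1, 2, 3, 4, 7, 8}.
G(k) = mex{ G(k - s) : s in S, s <= k }. We compute iteratively: G(0) = 0.
G(1) = mex({0}) = 1
G(2) = mex({0, 1}) = 2
G(3) = mex({0, 1, 2}) = 3
G(4) = mex({0, 1, 2, 3}) = 4
G(5) = mex({1, 2, 3, 4}) = 0
G(6) = mex({0, 2, 3, 4}) = 1
G(7) = mex({0, 1, 3, 4}) = 2
G(8) = mex({0, 1, 2, 4}) = 3
G(9) = mex({0, 1, 2, 3}) = 4
G(10) = mex({1, 2, 3, 4}) = 0
G(11) = mex({0, 2, 3, 4}) = 1
G(12) = mex({0, 1, 3, 4}) = 2
Observe that G(5)..G(12) = 0, 1, 2, 3, 4, 0, 1, 2 repeats G(0)..G(7) = 0, 1, 2, 3, 4, 0, 1, 2.
For k >= max(S) = 8, G(k) is determined by the previous 8 values G(k-8)..G(k-1); a window of 8 consecutive values has recurred shifted by 5, so by induction G(k + 5) = G(k) for all k >= 0: the sequence is periodic from the start with period 5.
One period: G(0..4) = 0, 1, 2, 3, 4.
73 mod 5 = 3, so G(73) = G(3) = 3.

3


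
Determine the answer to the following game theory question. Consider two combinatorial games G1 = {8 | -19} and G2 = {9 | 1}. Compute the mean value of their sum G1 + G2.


G1 = {8 | -19}, G2 = {9 | 1}
Each is a switch {a | b} with numbers a > b; its mean value is (a + b)/2, and mean value is additive over game sums: m(G1 + G2) = m(G1) + m(G2).
Mean of G1 = (8 + (-19))/2 = -11/2 = -11/2
Mean of G2 = (9 + (1))/2 = 10/2 = 5
Mean of G1 + G2 = -11/2 + 5 = -1/2

-1/2


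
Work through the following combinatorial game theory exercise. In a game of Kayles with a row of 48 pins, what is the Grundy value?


Kayles: a move removes 1 or 2 adjacent pins from a contiguous row.
Removing pins from a row of k leaves two independent rows (a, b) with a + b = k - 1 (one pin) or a + b = k - 2 (two pins); an end removal gives a = 0.
By Sprague-Grundy, G(k) = mex{ G(a) XOR G(b) } over all these splits. G(0) = 0.
G(1): splits (0,0):0^0=0 -> mex({0}) = 1
G(2): splits (0,1):0^1=1 (0,0):0^0=0 -> mex({0, 1}) = 2
G(3): splits (0,2):0^2=2 (1,1):1^1=0 (0,1):0^1=1 -> mex({0, 1, 2}) = 3
G(4): splits (0,3):0^3=3 (1,2):1^2=3 (0,2):0^2=2 (1,1):1^1=0 -> mex({0, 2, 3}) = 1
G(5): splits (0,4):0^1=1 (1,3):1^3=2 (2,2):2^2=0 (0,3):0^3=3 (1,2):1^2=3 -> mex({0, 1, 2, 3}) = 4
G(6) = mex({0, 1, 2, 4}) = 3
G(7) = mex({0, 1, 3, 4, 5}) = 2
G(8) = mex({0, 2, 3, 5, 6}) = 1
G(9) = mex({0, 1, 2, 3, 6, 7}) = 4
G(10) = mex({0, 1, 3, 4, 5, 7}) = 2
G(11) = mex({0, 1, 2, 3, 4, 5}) = 6
G(12) = mex({0, 1, 2, 3, 5, 6, 7}) = 4
G(13) = mex({0, 2, 3, 4, 6, 7}) = 1
G(14) = mex({0, 1, 4, 5, 6, 7}) = 2
G(15) = mex({0, 1, 2, 3, 4, 5, 6}) = 7
G(16) = mex({0, 2, 3, 5, 6, 7}) = 1
G(17) = mex({0, 1, 2, 3, 5, 6, 7}) = 4
G(18) = mex({0, 1, 2, 4, 5, 6}) = 3
G(19) = mex({0, 1, 3, 4, 5, 7}) = 2
G(20) = mex({0, 2, 3, 4, 5, 6, 7}) = 1
G(21) = mex({0, 1, 2, 3, 5, 6, 7}) = 4
G(22) = mex({0, 1, 2, 3, 4, 5, 7}) = 6
G(23) = mex({0, 1, 2, 3, 4, 5, 6}) = 7
G(24) = mex({0, 1, 2, 3, 5, 6, 7}) = 4
G(25) = mex({0, 2, 3, 4, 6, 7}) = 1
G(26) = mex({0, 1, 3, 4, 5, 6, 7}) = 2
G(27) = mex({0, 1, 2, 3, 4, 5, 6, 7}) = 8
G(28) = mex({0, 1, 2, 3, 4, 6, 7, 8}) = 5
G(29) = mex({0, 1, 2, 3, 5, 6, 7, 8, 9}) = 4
G(30) = mex({0, 1, 2, 3, 4, 5, 6, 9, 10}) = 7
G(31) = mex({0, 1, 3, 4, 5, 7, 10, 11}) = 2
G(32) = mex({0, 2, 3, 4, 5, 6, 7, 9, 11}) = 1
G(33) = mex({0, 1, 2, 3, 4, 5, 6, 7, 9, 12}) = 8
G(34) = mex({0, 1, 2, 3, 4, 5, 7, 8, 11, 12}) = 6
G(35) = mex({0, 1, 2, 3, 4, 5, 6, 8, 9, 10, 11}) = 7
G(36) = mex({0, 1, 2, 3, 5, 6, 7, 9, 10}) = 4
G(37) = mex({0, 2, 3, 4, 6, 7, 9, 10, 11, 12}) = 1
G(38) = mex({0, 1, 3, 4, 5, 6, 7, 9, 10, 11, 12}) = 2
G(39) = mex({0, 1, 2, 4, 5, 6, 7, 9, 10, 12, 14}) = 3
G(40) = mex({0, 2, 3, 4, 6, 7, 11, 12, 14}) = 1
G(41) = mex({0, 1, 2, 3, 5, 6, 7, 9, 10, 11, 12}) = 4
G(42) = mex({0, 1, 2, 3, 4, 5, 6, 9, 10}) = 7
G(43) = mex({0, 1, 3, 4, 5, 7, 9, 10, 12, 15}) = 2
G(44) = mex({0, 2, 3, 4, 5, 6, 7, 9, 10, 12, 15}) = 1
G(45) = mex({0, 1, 2, 3, 4, 5, 6, 7, 9, 10, 12, 14}) = 8
G(46) = mex({0, 1, 3, 4, 5, 7, 8, 11, 12, 14}) = 2
G(47) = mex({0, 1, 2, 3, 4, 5, 6, 8, 9, 10, 11, 12}) = 7
G(48) = mex({0, 1, 2, 3, 5, 6, 7, 9, 10}) = 4
Therefore G(48) = 4.

4


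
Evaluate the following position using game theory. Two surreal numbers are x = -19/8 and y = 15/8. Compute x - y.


x = -19/8, y = 15/8
Converting to common denominator: 8
x = -19/8, y = 15/8
x - y = -19/8 - 15/8 = -17/4

-17/4


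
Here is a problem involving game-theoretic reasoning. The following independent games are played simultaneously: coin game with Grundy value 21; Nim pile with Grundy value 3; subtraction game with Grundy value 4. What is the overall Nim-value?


By the Sprague-Grundy theorem, the Grundy value of a sum of games is the XOR of individual Grundy values.
coin game: Grundy value = 21. Running XOR: 0 XOR 21 = 21
Nim pile: Grundy value = 3. Running XOR: 21 XOR 3 = 22
subtraction game: Grundy value = 4. Running XOR: 22 XOR 4 = 18
The combined Grundy value is 18.

18


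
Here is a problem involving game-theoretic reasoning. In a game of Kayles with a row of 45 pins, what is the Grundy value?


Kayles: a move removes 1 or 2 adjacent pins from a contiguous row.
Removing pins from a row of k leaves two independent rows (a, b) with a + b = k - 1 (one pin) or a + b = k - 2 (two pins); an end removal gives a = 0.
By Sprague-Grundy, G(k) = mex{ G(a) XOR G(b) } over all these splits. G(0) = 0.
G(1): splits (0,0):0^0=0 -> mex({0}) = 1
G(2): splits (0,1):0^1=1 (0,0):0^0=0 -> mex({0, 1}) = 2
G(3): splits (0,2):0^2=2 (1,1):1^1=0 (0,1):0^1=1 -> mex({0, 1, 2}) = 3
G(4): splits (0,3):0^3=3 (1,2):1^2=3 (0,2):0^2=2 (1,1):1^1=0 -> mex({0, 2, 3}) = 1
G(5): splits (0,4):0^1=1 (1,3):1^3=2 (2,2):2^2=0 (0,3):0^3=3 (1,2):1^2=3 -> mex({0, 1, 2, 3}) = 4
G(6) = mex({0, 1, 2, 4}) = 3
G(7) = mex({0, 1, 3, 4, 5}) = 2
G(8) = mex({0, 2, 3, 5, 6}) = 1
G(9) = mex({0, 1, 2, 3, 6, 7}) = 4
G(10) = mex({0, 1, 3, 4, 5, 7}) = 2
G(11) = mex({0, 1, 2, 3, 4, 5}) = 6
G(12) = mex({0, 1, 2, 3, 5, 6, 7}) = 4
G(13) = mex({0, 2, 3, 4, 6, 7}) = 1
G(14) = mex({0, 1, 4, 5, 6, 7}) = 2
G(15) = mex({0, 1, 2, 3, 4, 5, 6}) = 7
G(16) = mex({0, 2, 3, 5, 6, 7}) = 1
G(17) = mex({0, 1, 2, 3, 5, 6, 7}) = 4
G(18) = mex({0, 1, 2, 4, 5, 6}) = 3
G(19) = mex({0, 1, 3, 4, 5, 7}) = 2
G(20) = mex({0, 2, 3, 4, 5, 6, 7}) = 1
G(21) = mex({0, 1, 2, 3, 5, 6, 7}) = 4
G(22) = mex({0, 1, 2, 3, 4, 5, 7}) = 6
G(23) = mex({0, 1, 2, 3, 4, 5, 6}) = 7
G(24) = mex({0, 1, 2, 3, 5, 6, 7}) = 4
G(25) = mex({0, 2, 3, 4, 6, 7}) = 1
G(26) = mex({0, 1, 3, 4, 5, 6, 7}) = 2
G(27) = mex({0, 1, 2, 3, 4, 5, 6, 7}) = 8
G(28) = mex({0, 1, 2, 3, 4, 6, 7, 8}) = 5
G(29) = mex({0, 1, 2, 3, 5, 6, 7, 8, 9}) = 4
G(30) = mex({0, 1, 2, 3, 4, 5, 6, 9, 10}) = 7
G(31) = mex({0, 1, 3, 4, 5, 7, 10, 11}) = 2
G(32) = mex({0, 2, 3, 4, 5, 6, 7, 9, 11}) = 1
G(33) = mex({0, 1, 2, 3, 4, 5, 6, 7, 9, 12}) = 8
G(34) = mex({0, 1, 2, 3, 4, 5, 7, 8, 11, 12}) = 6
G(35) = mex({0, 1, 2, 3, 4, 5, 6, 8, 9, 10, 11}) = 7
G(36) = mex({0, 1, 2, 3, 5, 6, 7, 9, 10}) = 4
G(37) = mex({0, 2, 3, 4, 6, 7, 9, 10, 11, 12}) = 1
G(38) = mex({0, 1, 3, 4, 5, 6, 7, 9, 10, 11, 12}) = 2
G(39) = mex({0, 1, 2, 4, 5, 6, 7, 9, 10, 12, 14}) = 3
G(40) = mex({0, 2, 3, 4, 6, 7, 11, 12, 14}) = 1
G(41) = mex({0, 1, 2, 3, 5, 6, 7, 9, 10, 11, 12}) = 4
G(42) = mex({0, 1, 2, 3, 4, 5, 6, 9, 10}) = 7
G(43) = mex({0, 1, 3, 4, 5, 7, 9, 10, 12, 15}) = 2
G(44) = mex({0, 2, 3, 4, 5, 6, 7, 9, 10, 12, 15}) = 1
G(45) = mex({0, 1, 2, 3, 4, 5, 6, 7, 9, 10, 12, 14}) = 8
Therefore G(45) = 8.

8


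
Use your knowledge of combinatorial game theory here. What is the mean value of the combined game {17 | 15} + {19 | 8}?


G1 = {17 | 15}, G2 = {19 | 8}
Each is a switch {a | b} with numbers a > b; its mean value is (a + b)/2, and mean value is additive over game sums: m(G1 + G2) = m(G1) + m(G2).
Mean of G1 = (17 + (15))/2 = 32/2 = 16
Mean of G2 = (19 + (8))/2 = 27/2 = 27/2
Mean of G1 + G2 = 16 + 27/2 = 59/2

59/2


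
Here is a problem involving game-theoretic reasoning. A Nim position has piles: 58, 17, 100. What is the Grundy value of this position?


We need the XOR (exclusive or) of all pile sizes.
After XOR-ing pile 1 (size 58): 0 XOR 58 = 58
After XOR-ing pile 2 (size 17): 58 XOR 17 = 43
After XOR-ing pile 3 (size 100): 43 XOR 100 = 79
The Nim-value of this position is 79.

79


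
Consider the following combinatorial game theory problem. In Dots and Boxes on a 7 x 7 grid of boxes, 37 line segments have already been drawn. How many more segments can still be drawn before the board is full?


Grid: 7 x 7 boxes, i.e. 8 rows and 8 columns of dots.
Horizontal edges: (rows + 1) * cols = 8 * 7 = 56
Vertical edges: rows * (cols + 1) = 7 * 8 = 56
Total edges: 56 + 56 = 112
Edges drawn: 37
Remaining: 112 - 37 = 75

75


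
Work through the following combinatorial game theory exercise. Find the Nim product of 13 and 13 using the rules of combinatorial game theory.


Nim multiplication is bilinear over XOR: (u XOR v) * w = (u*w) XOR (v*w).
So we split each operand into its bit components and XOR the pairwise Nim products.
13 = 1 + 4 + 8 (as XOR of powers of 2).
13 = 1 + 4 + 8 (as XOR of powers of 2).
Using the standard Nim-product table on single bits:
  2*2 = 3,   2*4 = 8,   2*8 = 12,
  4*4 = 6,   4*8 = 11,  8*8 = 13,
and  1*x = x (identity), k*l = l*k (commutative).
Pairwise Nim products:
  1 * 1 = 1
  1 * 4 = 4
  1 * 8 = 8
  4 * 1 = 4
  4 * 4 = 6
  4 * 8 = 11
  8 * 1 = 8
  8 * 4 = 11
  8 * 8 = 13
XOR them: 1 XOR 4 XOR 8 XOR 4 XOR 6 XOR 11 XOR 8 XOR 11 XOR 13 = 10.
Result: 13 * 13 = 10 (in Nim).

10


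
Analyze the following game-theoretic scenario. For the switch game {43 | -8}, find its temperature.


The game is {43 | -8}, a switch {a | b} with numbers a > b.
Cooling {a | b} by t gives {a - t | b + t}, which stops being hot when a - t = b + t, i.e. at t = (a - b)/2. So the temperature of a switch is (a - b)/2.
Temperature = (Left option - Right option) / 2
= (43 - (-8)) / 2
= 51 / 2
= 51/2

51/2


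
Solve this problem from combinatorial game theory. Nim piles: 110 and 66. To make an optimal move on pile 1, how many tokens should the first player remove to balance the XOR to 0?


Piles: 110 and 66
Current XOR: 110 XOR 66 = 44 (non-zero, so this is an N-position).
To make the XOR zero, we need to find a move that balances the piles.
For pile 1 (size 110): target = 110 XOR 44 = 66
We reduce pile 1 from 110 to 66.
Tokens removed: 110 - 66 = 44
Verification: 66 XOR 66 = 0

44


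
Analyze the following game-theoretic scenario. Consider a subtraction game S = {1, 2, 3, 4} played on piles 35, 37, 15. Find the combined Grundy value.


Subtraction set: {1, 2, 3, 4}
For this subtraction set, G(n) = n mod 5 (period = max + 1 = 5).
Pile 1 (size 35): G(35) = 35 mod 5 = 0
Pile 2 (size 37): G(37) = 37 mod 5 = 2
Pile 3 (size 15): G(15) = 15 mod 5 = 0
Total Grundy value = XOR of all: 0 XOR 2 XOR 0 = 2

2


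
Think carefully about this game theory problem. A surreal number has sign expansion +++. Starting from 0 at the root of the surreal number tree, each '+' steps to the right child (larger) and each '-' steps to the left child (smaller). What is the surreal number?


Sign expansion: +++
Rule: track bounds (lo, hi), initially (-inf, +inf). On '+', the current value becomes lo and we move to the simplest number in (value, hi): value + 1 if hi = +inf, otherwise the midpoint (value + hi)/2. On '-', the current value becomes hi and we move to value - 1 if lo = -inf, otherwise the midpoint (lo + value)/2.
Start at 0.
Step 1: sign = +, move right. Bounds: (0, +inf). Value = 1
Step 2: sign = +, move right. Bounds: (1, +inf). Value = 2
Step 3: sign = +, move right. Bounds: (2, +inf). Value = 3
The surreal number with sign expansion +++ is 3.

3


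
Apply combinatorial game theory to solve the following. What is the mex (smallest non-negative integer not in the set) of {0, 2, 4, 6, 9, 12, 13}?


Set = {0, 2, 4, 6, 9, 12, 13}
0 is in the set.
1 is NOT in the set. This is the mex.
mex = 1

1


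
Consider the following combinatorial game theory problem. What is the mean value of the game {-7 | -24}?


Game = {-7 | -24}, a switch {a | b} with numbers a > b.
Its thermograph has left wall a - t and right wall b + t, which meet at t = (a - b)/2, where both equal (a + b)/2. So the mast (mean value) is at (a + b)/2.
Mean = (-7 + (-24))/2 = -31/2 = -31/2

-31/2


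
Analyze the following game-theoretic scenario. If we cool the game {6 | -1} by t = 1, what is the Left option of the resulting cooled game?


Original game: {6 | -1} (a switch {a | b} with a > b).
Cooling by t (for t below the temperature (a - b)/2 = 7/2) taxes each move by t: {a | b} cooled by t is {a - t | b + t}.
Cooling amount: t = 1
Cooled Left option: 6 - 1 = 5
Cooled Right option: -1 + 1 = 0
Cooled game: {5 | 0}
Left option = 5

5


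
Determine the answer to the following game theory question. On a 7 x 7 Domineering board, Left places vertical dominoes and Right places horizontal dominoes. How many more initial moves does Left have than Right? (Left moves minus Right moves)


Board is 7 x 7 (rows x cols).
Left (vertical) placements: (rows-1) * cols = 6 * 7 = 42
Right (horizontal) placements: rows * (cols-1) = 7 * 6 = 42
Advantage = Left - Right = 42 - 42 = 0

0


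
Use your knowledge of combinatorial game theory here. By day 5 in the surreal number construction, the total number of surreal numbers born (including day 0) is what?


Day 0: {|} = 0 is born. Count = 1.
Day n: the number of surreal numbers born by day n is 2^(n+1) - 1.
By day 0: 2^1 - 1 = 1
By day 1: 2^2 - 1 = 3
By day 2: 2^3 - 1 = 7
By day 3: 2^4 - 1 = 15
By day 4: 2^5 - 1 = 31
By day 5: 2^6 - 1 = 63
By day 5: 63 surreal numbers.

63


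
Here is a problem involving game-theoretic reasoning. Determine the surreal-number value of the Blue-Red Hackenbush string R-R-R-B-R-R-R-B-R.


Edges (from ground): R-R-R-B-R-R-R-B-R
By Berlekamp's sign-expansion rule, a Blue-Red Hackenbush stalk has the value of the surreal number whose sign sequence is the edge sequence with B -> + and R -> -.
Sign sequence: ---+---+-
Trace the sign expansion in the surreal number tree, starting from 0:
Edge 1: R (sign -) -> bounds (-inf, 0), value = -1
Edge 2: R (sign -) -> bounds (-inf, -1), value = -2
Edge 3: R (sign -) -> bounds (-inf, -2), value = -3
Edge 4: B (sign +) -> bounds (-3, -2), value = -5/2
Edge 5: R (sign -) -> bounds (-3, -5/2), value = -11/4
Edge 6: R (sign -) -> bounds (-3, -11/4), value = -23/8
Edge 7: R (sign -) -> bounds (-3, -23/8), value = -47/16
Edge 8: B (sign +) -> bounds (-47/16, -23/8), value = -93/32
Edge 9: R (sign -) -> bounds (-47/16, -93/32), value = -187/64
Game value = -187/64

-187/64


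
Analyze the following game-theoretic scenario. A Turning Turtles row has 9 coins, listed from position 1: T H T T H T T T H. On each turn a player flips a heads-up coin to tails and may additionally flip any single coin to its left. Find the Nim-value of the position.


Coins: T H T T H T T T H
Key fact: a single head at position k behaves exactly like a Nim heap of size k (turning it to T and optionally flipping a coin at j < k corresponds to moving the heap from k to j, or to 0), and heads combine as a disjunctive sum (two heads at the same place would cancel, matching j XOR j = 0). So the Nim-value is the XOR of the 1-indexed positions of the heads.
Face-up positions (1-indexed): [2, 5, 9]
XOR 0 with 2: 0 XOR 2 = 2
XOR 2 with 5: 2 XOR 5 = 7
XOR 7 with 9: 7 XOR 9 = 14
Nim-value = 14

14


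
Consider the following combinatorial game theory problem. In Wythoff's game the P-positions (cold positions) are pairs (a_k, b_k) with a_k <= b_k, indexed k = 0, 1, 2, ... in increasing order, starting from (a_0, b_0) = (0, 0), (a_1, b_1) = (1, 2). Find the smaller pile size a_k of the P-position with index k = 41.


By Wythoff's theorem, a_k = floor(k * phi) and b_k = floor(k * phi^2) = a_k + k, where phi = (1 + sqrt(5))/2 is the golden ratio.
phi = (1 + sqrt(5))/2 = 1.618034
k = 41
k * phi = 41 * 1.618034 = 66.339394
a_41 = floor(k * phi) = 66

66


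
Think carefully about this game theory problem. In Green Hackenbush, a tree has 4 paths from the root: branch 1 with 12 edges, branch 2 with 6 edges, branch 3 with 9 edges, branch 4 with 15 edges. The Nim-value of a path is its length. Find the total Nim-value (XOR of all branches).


The tree has 4 branches from the ground vertex.
In Green Hackenbush, the Nim-value of a simple path of length k is k.
Branch 1: length 12, Nim-value = 12
Branch 2: length 6, Nim-value = 6
Branch 3: length 9, Nim-value = 9
Branch 4: length 15, Nim-value = 15
Total Nim-value = XOR of all branch values:
0 XOR 12 = 12
12 XOR 6 = 10
10 XOR 9 = 3
3 XOR 15 = 12
Nim-value of the tree = 12

12


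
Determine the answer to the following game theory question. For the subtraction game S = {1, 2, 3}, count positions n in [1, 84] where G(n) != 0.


Subtraction set S = {1, 2, 3}, so G(n) = n mod 4.
G(n) = 0 when n is a multiple of 4.
Multiples of 4 in [1, 84]: 21
N-positions (nonzero Grundy) = 84 - 21 = 63

63


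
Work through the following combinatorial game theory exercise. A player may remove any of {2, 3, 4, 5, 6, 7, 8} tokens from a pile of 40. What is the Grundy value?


The subtraction set is S = {2, 3, 4, 5, 6, 7, 8}.
G(k) = mex{ G(k - s) : s in S, s <= k }. We compute iteratively: G(0) = 0.
G(1) = mex({}) = 0
G(2) = mex({0}) = 1
G(3) = mex({0}) = 1
G(4) = mex({0, 1}) = 2
G(5) = mex({0, 1}) = 2
G(6) = mex({0, 1, 2}) = 3
G(7) = mex({0, 1, 2}) = 3
G(8) = mex({0, 1, 2, 3}) = 4
G(9) = mex({0, 1, 2, 3}) = 4
G(10) = mex({1, 2, 3, 4}) = 0
G(11) = mex({1, 2, 3, 4}) = 0
G(12) = mex({0, 2, 3, 4}) = 1
G(13) = mex({0, 2, 3, 4}) = 1
G(14) = mex({0, 1, 3, 4}) = 2
G(15) = mex({0, 1, 3, 4}) = 2
G(16) = mex({0, 1, 2, 4}) = 3
G(17) = mex({0, 1, 2, 4}) = 3
Observe that G(10)..G(17) = 0, 0, 1, 1, 2, 2, 3, 3 repeats G(0)..G(7) = 0, 0, 1, 1, 2, 2, 3, 3.
For k >= max(S) = 8, G(k) is determined by the previous 8 values G(k-8)..G(k-1); a window of 8 consecutive values has recurred shifted by 10, so by induction G(k + 10) = G(k) for all k >= 0: the sequence is periodic from the start with period 10.
One period: G(0..9) = 0, 0, 1, 1, 2, 2, 3, 3, 4, 4.
40 mod 10 = 0, so G(40) = G(0) = 0.

0


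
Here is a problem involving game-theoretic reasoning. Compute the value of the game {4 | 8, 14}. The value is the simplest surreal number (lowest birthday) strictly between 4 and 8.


Left options: {4}, max = 4
Right options: {8, 14}, min = 8
All options are numbers and max(Left) < min(Right), so by the simplicity theorem the value is the simplest (earliest-born) number strictly between 4 and 8.
Integers 5 through 7 all lie strictly between 4 and 8.
Among integers, the simplest (lowest birthday = smallest |n|; 0 is born on day 0, +-n on day n) is 5.
No non-integer in the interval can be simpler: if x is a non-integer in the interval, then floor(x) or ceil(x) also lies in the interval (the interval contains an integer), and both are proper prefixes of x's sign expansion, i.e. born earlier. So the game value is 5.
Game value = 5

5


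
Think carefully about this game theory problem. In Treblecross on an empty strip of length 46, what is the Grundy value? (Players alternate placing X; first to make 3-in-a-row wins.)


Treblecross: place X on empty cells; 3-in-a-row wins.
Playing within two cells of an existing X lets the opponent win at once, so sensible play treats the cells i-2..i+2 around each X as dead. The player left with no safe cell loses, so this is a normal-play take-away game on strips of safe cells.
Placing X at cell i (0-indexed) of a strip of k safe cells leaves independent strips of sizes max(0, i-2) and max(0, k-i-3). Hence G(k) = mex{ G(max(0,i-2)) XOR G(max(0,k-i-3)) : 0 <= i < k }, with G(0) = 0.
G(1): splits (0,0):0^0=0 -> mex({0}) = 1
G(2): splits (0,0):0^0=0 -> mex({0}) = 1
G(3): splits (0,0):0^0=0 -> mex({0}) = 1
G(4): splits (0,1):0^1=1 (0,0):0^0=0 -> mex({0, 1}) = 2
G(5): splits (0,2):0^1=1 (0,1):0^1=1 (0,0):0^0=0 -> mex({0, 1}) = 2
G(6) = mex({1}) = 0
G(7) = mex({0, 1, 2}) = 3
G(8) = mex({0, 1, 2}) = 3
G(9) = mex({0, 2}) = 1
G(10) = mex({0, 2, 3}) = 1
G(11) = mex({0, 3}) = 1
G(12) = mex({1, 3}) = 0
G(13) = mex({0, 1, 2, 3}) = 4
G(14) = mex({0, 1, 2}) = 3
G(15) = mex({0, 1, 2}) = 3
G(16) = mex({0, 1, 2, 4}) = 3
G(17) = mex({0, 1, 3, 4}) = 2
G(18) = mex({0, 1, 3, 4}) = 2
G(19) = mex({0, 1, 3, 5}) = 2
G(20) = mex({0, 1, 2, 3, 5}) = 4
G(21) = mex({0, 1, 2, 3, 5}) = 4
G(22) = mex({1, 2, 6}) = 0
G(23) = mex({0, 1, 2, 3, 4, 6}) = 5
G(24) = mex({0, 1, 2, 3, 4}) = 5
G(25) = mex({0, 1, 3, 4, 7}) = 2
G(26) = mex({0, 1, 3, 4, 5, 7}) = 2
G(27) = mex({0, 1, 3, 5}) = 2
G(28) = mex({0, 1, 2, 5}) = 3
G(29) = mex({0, 1, 2, 4, 5, 6}) = 3
G(30) = mex({1, 2, 4, 6}) = 0
G(31) = mex({0, 1, 2, 3, 4, 6}) = 5
G(32) = mex({1, 2, 3, 4, 7}) = 0
G(33) = mex({0, 3, 7}) = 1
G(34) = mex({0, 2, 3, 5, 7}) = 1
G(35) = mex({0, 2, 3, 5, 6}) = 1
G(36) = mex({0, 1, 2, 5, 6}) = 3
G(37) = mex({0, 1, 2, 4, 5, 6}) = 3
G(38) = mex({0, 1, 2, 4}) = 3
G(39) = mex({0, 1, 2, 3, 4, 7}) = 5
G(40) = mex({0, 1, 2, 3, 4, 5, 7}) = 6
G(41) = mex({0, 1, 2, 3, 5, 7}) = 4
G(42) = mex({0, 1, 2, 3, 5, 6, 7}) = 4
G(43) = mex({0, 2, 3, 5, 6}) = 1
G(44) = mex({1, 2, 3, 4, 5, 6}) = 0
G(45) = mex({0, 1, 2, 3, 4, 6, 7}) = 5
G(46) = mex({0, 1, 2, 3, 4, 7}) = 5
Therefore G(46) = 5.

5
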